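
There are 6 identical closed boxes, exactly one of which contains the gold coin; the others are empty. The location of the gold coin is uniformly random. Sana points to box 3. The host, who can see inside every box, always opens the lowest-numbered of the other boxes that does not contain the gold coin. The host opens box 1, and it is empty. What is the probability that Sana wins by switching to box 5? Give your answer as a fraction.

Apply Bayes' rule, conditioning on where the gold coin actually is.
If it is in box 1 (prior 1/6): the host opened box 1, so this case is ruled out; weight (1/6)·0 = 0.
If it is in any of boxes 2, 3, 4, 5, and 6 (prior 1/6 each): box 1 is the lowest-numbered option available, probability 1; weight (1/6)·1 = 1/6 each.
The weights sum to 5/6.
So P(the gold coin in box 5 | the host opened box 1) = (1/6) / (5/6) = 1/5.

1/5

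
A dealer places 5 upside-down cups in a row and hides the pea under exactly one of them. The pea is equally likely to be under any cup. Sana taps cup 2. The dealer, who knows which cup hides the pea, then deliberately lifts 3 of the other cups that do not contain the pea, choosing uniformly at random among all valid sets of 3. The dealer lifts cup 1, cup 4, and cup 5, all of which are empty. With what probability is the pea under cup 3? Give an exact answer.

4/5

Apply Bayes' rule, conditioning on where the pea actually is.
If it is under any of cups 1, 4, and 5 (prior 1/5 each): that cup was opened and seen not to hold the prize — ruled out; weight (1/5)·0 = 0 each.
If it is under cup 2 (prior 1/5): the dealer has 4 equally likely choices, so probability 1/4; weight (1/5)·(1/4) = 1/20.
If it is under cup 3 (prior 1/5): the dealer has no choice, probability 1; weight (1/5)·1 = 1/5.
The weights sum to 1/4.
So P(the pea under cup 3 | the dealer opened cup 1, cup 4, and cup 5) = (1/5) / (1/4) = 4/5.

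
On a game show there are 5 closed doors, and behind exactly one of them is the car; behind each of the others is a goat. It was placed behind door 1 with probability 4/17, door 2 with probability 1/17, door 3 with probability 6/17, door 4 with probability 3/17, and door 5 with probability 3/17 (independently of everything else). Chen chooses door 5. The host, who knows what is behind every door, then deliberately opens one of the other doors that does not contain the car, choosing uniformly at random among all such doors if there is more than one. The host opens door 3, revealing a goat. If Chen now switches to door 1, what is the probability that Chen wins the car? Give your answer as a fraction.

Condition on the true location of the car.
If it is behind door 1 (prior 4/17): the host has 3 equally likely choices, so probability 1/3; weight (4/17)·(1/3) = 4/51.
If it is behind door 2 (prior 1/17): the host has 3 equally likely choices, so probability 1/3; weight (1/17)·(1/3) = 1/51.
If it is behind door 3 (prior 6/17): the host opened door 3, so this case is ruled out; weight (6/17)·0 = 0.
If it is behind door 4 (prior 3/17): the host has 3 equally likely choices, so probability 1/3; weight (3/17)·(1/3) = 1/17.
If it is behind door 5 (prior 3/17): the host has 4 equally likely choices, so probability 1/4; weight (3/17)·(1/4) = 3/68.
The weights sum to 41/204.
So P(the car behind door 1 | the host opened door 3) = (4/51) / (41/204) = 16/41.

16/41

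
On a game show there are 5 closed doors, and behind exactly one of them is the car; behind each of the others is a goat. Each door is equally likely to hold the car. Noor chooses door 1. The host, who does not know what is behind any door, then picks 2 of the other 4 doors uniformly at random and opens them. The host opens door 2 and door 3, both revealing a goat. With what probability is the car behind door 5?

Condition on the true location of the car.
If it is behind any of doors 1, 4, and 5 (prior 1/5 each): the host picks exactly this set with probability 1/6 regardless, and none is the prize; weight (1/5)·(1/6) = 1/30 each.
If it is behind either of doors 2 and 3 (prior 1/5 each): that door was opened and seen not to hold the prize — ruled out; weight (1/5)·0 = 0 each.
The weights sum to 1/10.
So P(the car behind door 5 | the host opened door 2 and door 3) = (1/30) / (1/10) = 1/3.

1/3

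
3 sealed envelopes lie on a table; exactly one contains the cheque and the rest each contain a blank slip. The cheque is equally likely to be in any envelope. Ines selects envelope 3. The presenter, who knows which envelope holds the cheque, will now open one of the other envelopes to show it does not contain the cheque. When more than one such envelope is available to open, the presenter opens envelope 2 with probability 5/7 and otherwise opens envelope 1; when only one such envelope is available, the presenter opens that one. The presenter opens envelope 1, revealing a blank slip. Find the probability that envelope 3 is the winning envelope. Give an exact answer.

Consider each possible location of the cheque in turn.
If it is in envelope 1 (prior 1/3): the presenter opened envelope 1, so this case is ruled out; weight (1/3)·0 = 0.
If it is in envelope 2 (prior 1/3): only envelope 1 is available, probability 1; weight (1/3)·1 = 1/3.
If it is in envelope 3 (prior 1/3): envelope 2 is available but not opened, probability 2/7; weight (1/3)·(2/7) = 2/21.
The weights sum to 3/7.
So P(the cheque in envelope 3 | the presenter opened envelope 1) = (2/21) / (3/7) = 2/9.

2/9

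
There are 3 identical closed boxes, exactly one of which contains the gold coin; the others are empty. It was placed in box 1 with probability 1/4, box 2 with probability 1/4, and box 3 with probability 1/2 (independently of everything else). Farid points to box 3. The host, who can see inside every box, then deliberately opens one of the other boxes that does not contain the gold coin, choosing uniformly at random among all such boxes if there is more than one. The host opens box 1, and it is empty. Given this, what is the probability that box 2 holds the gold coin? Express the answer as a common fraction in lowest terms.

1/2

Condition on the true location of the gold coin.
If it is in box 1 (prior 1/4): the host opened box 1, so this case is ruled out; weight (1/4)·0 = 0.
If it is in box 2 (prior 1/4): the host has no choice, probability 1; weight (1/4)·1 = 1/4.
If it is in box 3 (prior 1/2): the host has 2 equally likely choices, so probability 1/2; weight (1/2)·(1/2) = 1/4.
The weights sum to 1/2.
So P(the gold coin in box 2 | the host opened box 1) = (1/4) / (1/2) = 1/2.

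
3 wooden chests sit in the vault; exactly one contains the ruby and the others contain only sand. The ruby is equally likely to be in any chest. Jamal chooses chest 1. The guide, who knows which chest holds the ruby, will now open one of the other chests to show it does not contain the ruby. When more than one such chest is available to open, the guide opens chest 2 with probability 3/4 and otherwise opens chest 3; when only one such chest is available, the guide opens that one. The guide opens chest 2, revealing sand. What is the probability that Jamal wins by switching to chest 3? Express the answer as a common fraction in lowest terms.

Condition on the true location of the ruby.
If it is in chest 1 (prior 1/3): chest 2 is available, opened with probability 3/4; weight (1/3)·(3/4) = 1/4.
If it is in chest 2 (prior 1/3): the guide opened chest 2, so this case is ruled out; weight (1/3)·0 = 0.
If it is in chest 3 (prior 1/3): only chest 2 is available, probability 1; weight (1/3)·1 = 1/3.
The weights sum to 7/12.
So P(the ruby in chest 3 | the guide opened chest 2) = (1/3) / (7/12) = 4/7.

4/7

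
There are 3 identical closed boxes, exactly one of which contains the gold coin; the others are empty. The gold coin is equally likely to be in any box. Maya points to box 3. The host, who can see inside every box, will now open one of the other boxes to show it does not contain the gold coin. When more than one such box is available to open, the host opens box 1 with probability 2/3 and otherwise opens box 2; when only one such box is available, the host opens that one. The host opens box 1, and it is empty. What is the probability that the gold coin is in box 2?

3/5

Condition on the true location of the gold coin.
If it is in box 1 (prior 1/3): the host opened box 1, so this case is ruled out; weight (1/3)·0 = 0.
If it is in box 2 (prior 1/3): only box 1 is available, probability 1; weight (1/3)·1 = 1/3.
If it is in box 3 (prior 1/3): box 1 is available, opened with probability 2/3; weight (1/3)·(2/3) = 2/9.
The weights sum to 5/9.
So P(the gold coin in box 2 | the host opened box 1) = (1/3) / (5/9) = 3/5.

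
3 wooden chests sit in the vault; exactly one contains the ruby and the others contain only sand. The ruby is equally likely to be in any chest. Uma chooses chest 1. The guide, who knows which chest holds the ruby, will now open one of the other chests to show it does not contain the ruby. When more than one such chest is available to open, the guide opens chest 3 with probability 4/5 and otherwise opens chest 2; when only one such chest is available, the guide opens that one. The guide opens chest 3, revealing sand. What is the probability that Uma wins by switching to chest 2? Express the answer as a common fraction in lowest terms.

5/9

Condition on the true location of the ruby.
If it is in chest 1 (prior 1/3): chest 3 is available, opened with probability 4/5; weight (1/3)·(4/5) = 4/15.
If it is in chest 2 (prior 1/3): only chest 3 is available, probability 1; weight (1/3)·1 = 1/3.
If it is in chest 3 (prior 1/3): the guide opened chest 3, so this case is ruled out; weight (1/3)·0 = 0.
The weights sum to 3/5.
So P(the ruby in chest 2 | the guide opened chest 3) = (1/3) / (3/5) = 5/9.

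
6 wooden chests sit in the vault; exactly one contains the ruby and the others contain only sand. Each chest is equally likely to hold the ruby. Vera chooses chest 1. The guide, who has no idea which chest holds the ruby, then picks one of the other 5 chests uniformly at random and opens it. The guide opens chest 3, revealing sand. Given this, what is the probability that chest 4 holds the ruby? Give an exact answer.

1/5

Consider each possible location of the ruby in turn.
If it is in any of chests 1, 2, 4, 5, and 6 (prior 1/6 each): the guide picks chest 3 with probability 1/5 regardless, and it is not the prize; weight (1/6)·(1/5) = 1/30 each.
If it is in chest 3 (prior 1/6): the guide opened chest 3, so this case is ruled out; weight (1/6)·0 = 0.
The weights sum to 1/6.
So P(the ruby in chest 4 | the guide opened chest 3) = (1/30) / (1/6) = 1/5.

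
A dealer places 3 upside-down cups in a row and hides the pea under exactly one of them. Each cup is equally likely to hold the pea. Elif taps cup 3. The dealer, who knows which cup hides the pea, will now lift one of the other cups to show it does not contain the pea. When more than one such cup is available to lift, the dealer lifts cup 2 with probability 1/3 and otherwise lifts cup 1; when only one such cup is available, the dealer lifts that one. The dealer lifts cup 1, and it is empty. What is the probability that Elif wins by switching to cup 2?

3/5

Consider each possible location of the pea in turn.
If it is under cup 1 (prior 1/3): the dealer opened cup 1, so this case is ruled out; weight (1/3)·0 = 0.
If it is under cup 2 (prior 1/3): only cup 1 is available, probability 1; weight (1/3)·1 = 1/3.
If it is under cup 3 (prior 1/3): cup 2 is available but not opened, probability 2/3; weight (1/3)·(2/3) = 2/9.
The weights sum to 5/9.
So P(the pea under cup 2 | the dealer opened cup 1) = (1/3) / (5/9) = 3/5.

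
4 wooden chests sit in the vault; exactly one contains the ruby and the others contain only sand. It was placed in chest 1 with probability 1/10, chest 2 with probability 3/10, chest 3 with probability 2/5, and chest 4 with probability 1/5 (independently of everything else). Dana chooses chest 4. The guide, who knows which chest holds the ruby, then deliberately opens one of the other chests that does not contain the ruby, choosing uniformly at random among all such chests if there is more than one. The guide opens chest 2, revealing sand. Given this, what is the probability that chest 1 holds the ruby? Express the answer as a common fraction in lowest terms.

Apply Bayes' rule, conditioning on where the ruby actually is.
If it is in chest 1 (prior 1/10): the guide has 2 equally likely choices, so probability 1/2; weight (1/10)·(1/2) = 1/20.
If it is in chest 2 (prior 3/10): the guide opened chest 2, so this case is ruled out; weight (3/10)·0 = 0.
If it is in chest 3 (prior 2/5): the guide has 2 equally likely choices, so probability 1/2; weight (2/5)·(1/2) = 1/5.
If it is in chest 4 (prior 1/5): the guide has 3 equally likely choices, so probability 1/3; weight (1/5)·(1/3) = 1/15.
The weights sum to 19/60.
So P(the ruby in chest 1 | the guide opened chest 2) = (1/20) / (19/60) = 3/19.

3/19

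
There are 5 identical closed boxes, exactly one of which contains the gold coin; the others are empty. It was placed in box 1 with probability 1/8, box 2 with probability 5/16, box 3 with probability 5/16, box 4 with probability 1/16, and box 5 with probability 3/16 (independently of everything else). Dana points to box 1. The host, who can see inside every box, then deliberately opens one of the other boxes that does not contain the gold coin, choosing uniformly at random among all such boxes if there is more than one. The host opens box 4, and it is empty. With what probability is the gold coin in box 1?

3/29

Consider each possible location of the gold coin in turn.
If it is in box 1 (prior 1/8): the host has 4 equally likely choices, so probability 1/4; weight (1/8)·(1/4) = 1/32.
If it is in either of boxes 2 and 3 (prior 5/16 each): the host has 3 equally likely choices, so probability 1/3; weight (5/16)·(1/3) = 5/48 each.
If it is in box 4 (prior 1/16): the host opened box 4, so this case is ruled out; weight (1/16)·0 = 0.
If it is in box 5 (prior 3/16): the host has 3 equally likely choices, so probability 1/3; weight (3/16)·(1/3) = 1/16.
The weights sum to 29/96.
So P(the gold coin in box 1 | the host opened box 4) = (1/32) / (29/96) = 3/29.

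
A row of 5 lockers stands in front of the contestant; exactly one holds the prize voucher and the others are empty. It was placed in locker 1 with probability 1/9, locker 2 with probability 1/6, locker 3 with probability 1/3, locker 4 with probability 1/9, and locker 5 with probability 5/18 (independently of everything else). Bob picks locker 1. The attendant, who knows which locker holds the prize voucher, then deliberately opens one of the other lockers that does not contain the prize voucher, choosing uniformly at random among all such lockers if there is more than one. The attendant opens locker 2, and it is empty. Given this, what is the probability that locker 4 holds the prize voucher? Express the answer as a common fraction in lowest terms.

Apply Bayes' rule, conditioning on where the prize voucher actually is.
If it is in locker 1 (prior 1/9): the attendant has 4 equally likely choices, so probability 1/4; weight (1/9)·(1/4) = 1/36.
If it is in locker 2 (prior 1/6): the attendant opened locker 2, so this case is ruled out; weight (1/6)·0 = 0.
If it is in locker 3 (prior 1/3): the attendant has 3 equally likely choices, so probability 1/3; weight (1/3)·(1/3) = 1/9.
If it is in locker 4 (prior 1/9): the attendant has 3 equally likely choices, so probability 1/3; weight (1/9)·(1/3) = 1/27.
If it is in locker 5 (prior 5/18): the attendant has 3 equally likely choices, so probability 1/3; weight (5/18)·(1/3) = 5/54.
The weights sum to 29/108.
So P(the prize voucher in locker 4 | the attendant opened locker 2) = (1/27) / (29/108) = 4/29.

4/29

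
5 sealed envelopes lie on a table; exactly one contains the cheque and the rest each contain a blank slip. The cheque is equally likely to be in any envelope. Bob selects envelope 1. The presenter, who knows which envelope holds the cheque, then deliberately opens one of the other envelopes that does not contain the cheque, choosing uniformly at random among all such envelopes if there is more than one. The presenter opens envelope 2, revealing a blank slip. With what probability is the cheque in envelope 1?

1/5

Apply Bayes' rule, conditioning on where the cheque actually is.
If it is in envelope 1 (prior 1/5): the presenter has 4 equally likely choices, so probability 1/4; weight (1/5)·(1/4) = 1/20.
If it is in envelope 2 (prior 1/5): the presenter opened envelope 2, so this case is ruled out; weight (1/5)·0 = 0.
If it is in any of envelopes 3, 4, and 5 (prior 1/5 each): the presenter has 3 equally likely choices, so probability 1/3; weight (1/5)·(1/3) = 1/15 each.
The weights sum to 1/4.
So P(the cheque in envelope 1 | the presenter opened envelope 2) = (1/20) / (1/4) = 1/5.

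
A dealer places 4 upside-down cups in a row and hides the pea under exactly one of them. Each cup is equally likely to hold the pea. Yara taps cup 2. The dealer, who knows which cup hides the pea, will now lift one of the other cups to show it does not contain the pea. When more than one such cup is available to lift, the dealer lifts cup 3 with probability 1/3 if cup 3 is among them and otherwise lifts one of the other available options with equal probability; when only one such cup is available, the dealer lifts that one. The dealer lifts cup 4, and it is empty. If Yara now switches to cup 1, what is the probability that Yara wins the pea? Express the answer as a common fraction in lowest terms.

Consider each possible location of the pea in turn.
If it is under cup 1 (prior 1/4): cup 3 is available but not opened, probability 2/3; weight (1/4)·(2/3) = 1/6.
If it is under cup 2 (prior 1/4): cup 3 is available but not opened; cup 4 gets probability (1 − 1/3)/2 = 1/3; weight (1/4)·(1/3) = 1/12.
If it is under cup 3 (prior 1/4): cup 3 holds the prize so is unavailable; the dealer chooses uniformly among the 2 others, probability 1/2; weight (1/4)·(1/2) = 1/8.
If it is under cup 4 (prior 1/4): the dealer opened cup 4, so this case is ruled out; weight (1/4)·0 = 0.
The weights sum to 3/8.
So P(the pea under cup 1 | the dealer opened cup 4) = (1/6) / (3/8) = 4/9.

4/9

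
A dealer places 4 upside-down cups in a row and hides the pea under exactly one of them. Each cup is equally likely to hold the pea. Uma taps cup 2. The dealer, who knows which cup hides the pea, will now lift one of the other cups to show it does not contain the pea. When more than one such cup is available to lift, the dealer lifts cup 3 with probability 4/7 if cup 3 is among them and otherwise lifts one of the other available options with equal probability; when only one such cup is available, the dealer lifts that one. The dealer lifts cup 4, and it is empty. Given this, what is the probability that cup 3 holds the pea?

7/16

Condition on the true location of the pea.
If it is under cup 1 (prior 1/4): cup 3 is available but not opened, probability 3/7; weight (1/4)·(3/7) = 3/28.
If it is under cup 2 (prior 1/4): cup 3 is available but not opened; cup 4 gets probability (1 − 4/7)/2 = 3/14; weight (1/4)·(3/14) = 3/56.
If it is under cup 3 (prior 1/4): cup 3 holds the prize so is unavailable; the dealer chooses uniformly among the 2 others, probability 1/2; weight (1/4)·(1/2) = 1/8.
If it is under cup 4 (prior 1/4): the dealer opened cup 4, so this case is ruled out; weight (1/4)·0 = 0.
The weights sum to 2/7.
So P(the pea under cup 3 | the dealer opened cup 4) = (1/8) / (2/7) = 7/16.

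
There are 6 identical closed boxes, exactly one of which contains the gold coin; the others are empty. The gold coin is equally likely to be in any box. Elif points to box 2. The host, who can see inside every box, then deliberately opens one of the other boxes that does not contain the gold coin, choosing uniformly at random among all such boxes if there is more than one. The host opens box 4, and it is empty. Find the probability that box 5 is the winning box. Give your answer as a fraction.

Condition on the true location of the gold coin.
If it is in any of boxes 1, 3, 5, and 6 (prior 1/6 each): the host has 4 equally likely choices, so probability 1/4; weight (1/6)·(1/4) = 1/24 each.
If it is in box 2 (prior 1/6): the host has 5 equally likely choices, so probability 1/5; weight (1/6)·(1/5) = 1/30.
If it is in box 4 (prior 1/6): the host opened box 4, so this case is ruled out; weight (1/6)·0 = 0.
The weights sum to 1/5.
So P(the gold coin in box 5 | the host opened box 4) = (1/24) / (1/5) = 5/24.

5/24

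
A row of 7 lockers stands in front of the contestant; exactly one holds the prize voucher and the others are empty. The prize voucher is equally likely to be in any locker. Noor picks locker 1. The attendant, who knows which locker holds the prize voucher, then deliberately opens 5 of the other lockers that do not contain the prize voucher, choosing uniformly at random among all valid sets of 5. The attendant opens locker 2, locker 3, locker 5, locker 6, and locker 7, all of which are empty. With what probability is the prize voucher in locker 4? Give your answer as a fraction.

Condition on the true location of the prize voucher.
If it is in locker 1 (prior 1/7): the attendant has 6 equally likely choices, so probability 1/6; weight (1/7)·(1/6) = 1/42.
If it is in any of lockers 2, 3, 5, 6, and 7 (prior 1/7 each): that locker was opened and seen not to hold the prize — ruled out; weight (1/7)·0 = 0 each.
If it is in locker 4 (prior 1/7): the attendant has no choice, probability 1; weight (1/7)·1 = 1/7.
The weights sum to 1/6.
So P(the prize voucher in locker 4 | the attendant opened locker 2, locker 3, locker 5, locker 6, and locker 7) = (1/7) / (1/6) = 6/7.

6/7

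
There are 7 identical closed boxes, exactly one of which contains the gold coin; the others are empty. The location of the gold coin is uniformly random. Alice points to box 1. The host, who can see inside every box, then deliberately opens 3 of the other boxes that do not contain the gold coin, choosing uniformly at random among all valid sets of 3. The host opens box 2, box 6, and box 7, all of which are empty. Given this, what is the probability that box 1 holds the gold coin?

1/7

Consider each possible location of the gold coin in turn.
If it is in box 1 (prior 1/7): the host has 20 equally likely choices, so probability 1/20; weight (1/7)·(1/20) = 1/140.
If it is in any of boxes 2, 6, and 7 (prior 1/7 each): that box was opened and seen not to hold the prize — ruled out; weight (1/7)·0 = 0 each.
If it is in any of boxes 3, 4, and 5 (prior 1/7 each): the host has 10 equally likely choices, so probability 1/10; weight (1/7)·(1/10) = 1/70 each.
The weights sum to 1/20.
So P(the gold coin in box 1 | the host opened box 2, box 6, and box 7) = (1/140) / (1/20) = 1/7.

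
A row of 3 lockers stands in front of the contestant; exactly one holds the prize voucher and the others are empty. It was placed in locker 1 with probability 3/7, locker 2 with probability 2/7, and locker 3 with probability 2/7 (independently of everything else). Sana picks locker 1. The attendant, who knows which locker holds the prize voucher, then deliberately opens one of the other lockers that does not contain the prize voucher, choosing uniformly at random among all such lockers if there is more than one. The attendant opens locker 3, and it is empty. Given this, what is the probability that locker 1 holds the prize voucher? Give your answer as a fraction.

3/7

Consider each possible location of the prize voucher in turn.
If it is in locker 1 (prior 3/7): the attendant has 2 equally likely choices, so probability 1/2; weight (3/7)·(1/2) = 3/14.
If it is in locker 2 (prior 2/7): the attendant has no choice, probability 1; weight (2/7)·1 = 2/7.
If it is in locker 3 (prior 2/7): the attendant opened locker 3, so this case is ruled out; weight (2/7)·0 = 0.
The weights sum to 1/2.
So P(the prize voucher in locker 1 | the attendant opened locker 3) = (3/14) / (1/2) = 3/7.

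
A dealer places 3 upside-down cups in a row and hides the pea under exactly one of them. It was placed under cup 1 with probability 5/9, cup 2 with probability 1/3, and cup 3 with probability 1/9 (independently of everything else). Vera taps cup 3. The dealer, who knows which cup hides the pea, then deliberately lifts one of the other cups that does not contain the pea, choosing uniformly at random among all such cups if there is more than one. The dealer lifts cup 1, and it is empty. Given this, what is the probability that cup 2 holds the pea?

6/7

Apply Bayes' rule, conditioning on where the pea actually is.
If it is under cup 1 (prior 5/9): the dealer opened cup 1, so this case is ruled out; weight (5/9)·0 = 0.
If it is under cup 2 (prior 1/3): the dealer has no choice, probability 1; weight (1/3)·1 = 1/3.
If it is under cup 3 (prior 1/9): the dealer has 2 equally likely choices, so probability 1/2; weight (1/9)·(1/2) = 1/18.
The weights sum to 7/18.
So P(the pea under cup 2 | the dealer opened cup 1) = (1/3) / (7/18) = 6/7.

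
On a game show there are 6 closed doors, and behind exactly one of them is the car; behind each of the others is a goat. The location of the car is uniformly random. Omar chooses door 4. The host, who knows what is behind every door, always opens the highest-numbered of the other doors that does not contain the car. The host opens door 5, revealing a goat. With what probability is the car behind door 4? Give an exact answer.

0

Condition on the true location of the car.
If it is behind any of doors 1, 2, 3, and 4 (prior 1/6 each): the host would have opened door 6 instead, probability 0; weight (1/6)·0 = 0 each.
If it is behind door 5 (prior 1/6): the host opened door 5, so this case is ruled out; weight (1/6)·0 = 0.
If it is behind door 6 (prior 1/6): door 5 is the highest-numbered option available, probability 1; weight (1/6)·1 = 1/6.
The weights sum to 1/6.
So P(the car behind door 4 | the host opened door 5) = 0 / (1/6) = 0.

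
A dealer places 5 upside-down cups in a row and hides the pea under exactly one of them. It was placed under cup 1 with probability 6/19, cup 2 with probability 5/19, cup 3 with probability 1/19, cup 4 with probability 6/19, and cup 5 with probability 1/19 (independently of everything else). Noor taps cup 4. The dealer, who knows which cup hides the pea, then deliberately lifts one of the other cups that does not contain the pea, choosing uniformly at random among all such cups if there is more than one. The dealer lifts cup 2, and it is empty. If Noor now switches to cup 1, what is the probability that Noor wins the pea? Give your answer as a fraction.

Condition on the true location of the pea.
If it is under cup 1 (prior 6/19): the dealer has 3 equally likely choices, so probability 1/3; weight (6/19)·(1/3) = 2/19.
If it is under cup 2 (prior 5/19): the dealer opened cup 2, so this case is ruled out; weight (5/19)·0 = 0.
If it is under either of cups 3 and 5 (prior 1/19 each): the dealer has 3 equally likely choices, so probability 1/3; weight (1/19)·(1/3) = 1/57 each.
If it is under cup 4 (prior 6/19): the dealer has 4 equally likely choices, so probability 1/4; weight (6/19)·(1/4) = 3/38.
The weights sum to 25/114.
So P(the pea under cup 1 | the dealer opened cup 2) = (2/19) / (25/114) = 12/25.

12/25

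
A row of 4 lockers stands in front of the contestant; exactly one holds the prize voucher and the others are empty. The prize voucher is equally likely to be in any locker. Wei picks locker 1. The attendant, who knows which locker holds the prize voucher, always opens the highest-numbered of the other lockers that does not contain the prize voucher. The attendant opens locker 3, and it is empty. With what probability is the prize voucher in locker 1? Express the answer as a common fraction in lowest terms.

0

Apply Bayes' rule, conditioning on where the prize voucher actually is.
If it is in either of lockers 1 and 2 (prior 1/4 each): the attendant would have opened locker 4 instead, probability 0; weight (1/4)·0 = 0 each.
If it is in locker 3 (prior 1/4): the attendant opened locker 3, so this case is ruled out; weight (1/4)·0 = 0.
If it is in locker 4 (prior 1/4): locker 3 is the highest-numbered option available, probability 1; weight (1/4)·1 = 1/4.
The weights sum to 1/4.
So P(the prize voucher in locker 1 | the attendant opened locker 3) = 0 / (1/4) = 0.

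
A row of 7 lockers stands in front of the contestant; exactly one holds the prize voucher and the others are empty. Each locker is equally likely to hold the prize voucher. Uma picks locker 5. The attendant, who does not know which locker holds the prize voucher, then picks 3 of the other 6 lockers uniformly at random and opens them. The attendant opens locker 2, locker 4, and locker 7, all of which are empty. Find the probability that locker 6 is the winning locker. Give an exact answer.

1/4

Because the attendant chose which lockers to open without knowing where the prize voucher is, the choice is independent of the prize location. Learning that none of the 3 opened lockers holds the prize voucher simply rules out those 3 locations and leaves the remaining 4 lockers still equally likely by symmetry.
So P(the prize voucher in locker 6) = 1/4.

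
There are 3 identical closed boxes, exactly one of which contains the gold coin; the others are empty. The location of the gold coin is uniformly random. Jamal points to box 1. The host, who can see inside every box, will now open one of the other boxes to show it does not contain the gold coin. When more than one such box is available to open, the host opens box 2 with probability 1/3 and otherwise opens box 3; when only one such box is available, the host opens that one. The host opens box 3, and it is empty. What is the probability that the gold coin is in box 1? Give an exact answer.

Apply Bayes' rule, conditioning on where the gold coin actually is.
If it is in box 1 (prior 1/3): box 2 is available but not opened, probability 2/3; weight (1/3)·(2/3) = 2/9.
If it is in box 2 (prior 1/3): only box 3 is available, probability 1; weight (1/3)·1 = 1/3.
If it is in box 3 (prior 1/3): the host opened box 3, so this case is ruled out; weight (1/3)·0 = 0.
The weights sum to 5/9.
So P(the gold coin in box 1 | the host opened box 3) = (2/9) / (5/9) = 2/5.

2/5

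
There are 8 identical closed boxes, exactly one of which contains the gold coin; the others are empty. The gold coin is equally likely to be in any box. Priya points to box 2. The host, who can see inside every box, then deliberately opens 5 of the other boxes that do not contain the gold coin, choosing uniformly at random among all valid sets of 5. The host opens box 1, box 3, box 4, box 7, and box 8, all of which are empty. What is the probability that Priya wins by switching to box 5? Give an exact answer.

Condition on the true location of the gold coin.
If it is in any of boxes 1, 3, 4, 7, and 8 (prior 1/8 each): that box was opened and seen not to hold the prize — ruled out; weight (1/8)·0 = 0 each.
If it is in box 2 (prior 1/8): the host has 21 equally likely choices, so probability 1/21; weight (1/8)·(1/21) = 1/168.
If it is in either of boxes 5 and 6 (prior 1/8 each): the host has 6 equally likely choices, so probability 1/6; weight (1/8)·(1/6) = 1/48 each.
The weights sum to 1/21.
So P(the gold coin in box 5 | the host opened box 1, box 3, box 4, box 7, and box 8) = (1/48) / (1/21) = 7/16.

7/16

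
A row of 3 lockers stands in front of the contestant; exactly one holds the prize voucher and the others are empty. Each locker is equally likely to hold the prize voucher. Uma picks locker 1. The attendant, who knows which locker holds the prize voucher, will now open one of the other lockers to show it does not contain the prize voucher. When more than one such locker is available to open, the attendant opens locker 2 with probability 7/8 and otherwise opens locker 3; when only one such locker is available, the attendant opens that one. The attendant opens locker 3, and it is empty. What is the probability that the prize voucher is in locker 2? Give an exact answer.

8/9

Condition on the true location of the prize voucher.
If it is in locker 1 (prior 1/3): locker 2 is available but not opened, probability 1/8; weight (1/3)·(1/8) = 1/24.
If it is in locker 2 (prior 1/3): only locker 3 is available, probability 1; weight (1/3)·1 = 1/3.
If it is in locker 3 (prior 1/3): the attendant opened locker 3, so this case is ruled out; weight (1/3)·0 = 0.
The weights sum to 3/8.
So P(the prize voucher in locker 2 | the attendant opened locker 3) = (1/3) / (3/8) = 8/9.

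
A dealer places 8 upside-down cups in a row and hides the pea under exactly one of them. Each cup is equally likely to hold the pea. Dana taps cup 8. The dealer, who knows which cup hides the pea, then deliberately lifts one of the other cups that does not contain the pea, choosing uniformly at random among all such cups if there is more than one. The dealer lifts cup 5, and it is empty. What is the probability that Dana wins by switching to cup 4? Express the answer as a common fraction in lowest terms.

7/48

Condition on the true location of the pea.
If it is under any of cups 1, 2, 3, 4, 6, and 7 (prior 1/8 each): the dealer has 6 equally likely choices, so probability 1/6; weight (1/8)·(1/6) = 1/48 each.
If it is under cup 5 (prior 1/8): the dealer opened cup 5, so this case is ruled out; weight (1/8)·0 = 0.
If it is under cup 8 (prior 1/8): the dealer has 7 equally likely choices, so probability 1/7; weight (1/8)·(1/7) = 1/56.
The weights sum to 1/7.
So P(the pea under cup 4 | the dealer opened cup 5) = (1/48) / (1/7) = 7/48.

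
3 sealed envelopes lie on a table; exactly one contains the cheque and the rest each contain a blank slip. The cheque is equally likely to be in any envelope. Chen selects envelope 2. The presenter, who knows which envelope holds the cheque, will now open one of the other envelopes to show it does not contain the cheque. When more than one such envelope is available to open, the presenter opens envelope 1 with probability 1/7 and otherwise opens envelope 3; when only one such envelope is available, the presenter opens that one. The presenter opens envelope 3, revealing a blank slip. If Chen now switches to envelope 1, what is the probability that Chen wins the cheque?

7/13

Apply Bayes' rule, conditioning on where the cheque actually is.
If it is in envelope 1 (prior 1/3): only envelope 3 is available, probability 1; weight (1/3)·1 = 1/3.
If it is in envelope 2 (prior 1/3): envelope 1 is available but not opened, probability 6/7; weight (1/3)·(6/7) = 2/7.
If it is in envelope 3 (prior 1/3): the presenter opened envelope 3, so this case is ruled out; weight (1/3)·0 = 0.
The weights sum to 13/21.
So P(the cheque in envelope 1 | the presenter opened envelope 3) = (1/3) / (13/21) = 7/13.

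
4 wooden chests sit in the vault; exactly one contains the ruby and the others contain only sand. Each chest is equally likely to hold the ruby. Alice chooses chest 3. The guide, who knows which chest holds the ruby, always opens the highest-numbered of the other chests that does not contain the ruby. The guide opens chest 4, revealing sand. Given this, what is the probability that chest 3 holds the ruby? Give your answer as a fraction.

1/3

Consider each possible location of the ruby in turn.
If it is in any of chests 1, 2, and 3 (prior 1/4 each): chest 4 is the highest-numbered option available, probability 1; weight (1/4)·1 = 1/4 each.
If it is in chest 4 (prior 1/4): the guide opened chest 4, so this case is ruled out; weight (1/4)·0 = 0.
The weights sum to 3/4.
So P(the ruby in chest 3 | the guide opened chest 4) = (1/4) / (3/4) = 1/3.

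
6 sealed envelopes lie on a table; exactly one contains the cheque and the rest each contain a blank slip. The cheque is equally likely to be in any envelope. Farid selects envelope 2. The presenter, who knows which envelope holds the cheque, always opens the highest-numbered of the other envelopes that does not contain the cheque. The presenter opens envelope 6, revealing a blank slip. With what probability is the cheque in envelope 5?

1/5

Condition on the true location of the cheque.
If it is in any of envelopes 1, 2, 3, 4, and 5 (prior 1/6 each): envelope 6 is the highest-numbered option available, probability 1; weight (1/6)·1 = 1/6 each.
If it is in envelope 6 (prior 1/6): the presenter opened envelope 6, so this case is ruled out; weight (1/6)·0 = 0.
The weights sum to 5/6.
So P(the cheque in envelope 5 | the presenter opened envelope 6) = (1/6) / (5/6) = 1/5.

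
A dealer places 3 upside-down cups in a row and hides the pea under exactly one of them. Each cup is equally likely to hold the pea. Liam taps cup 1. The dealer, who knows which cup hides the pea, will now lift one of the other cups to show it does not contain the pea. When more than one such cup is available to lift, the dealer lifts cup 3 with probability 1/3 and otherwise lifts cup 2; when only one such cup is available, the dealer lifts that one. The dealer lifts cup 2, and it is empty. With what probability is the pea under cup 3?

Apply Bayes' rule, conditioning on where the pea actually is.
If it is under cup 1 (prior 1/3): cup 3 is available but not opened, probability 2/3; weight (1/3)·(2/3) = 2/9.
If it is under cup 2 (prior 1/3): the dealer opened cup 2, so this case is ruled out; weight (1/3)·0 = 0.
If it is under cup 3 (prior 1/3): only cup 2 is available, probability 1; weight (1/3)·1 = 1/3.
The weights sum to 5/9.
So P(the pea under cup 3 | the dealer opened cup 2) = (1/3) / (5/9) = 3/5.

3/5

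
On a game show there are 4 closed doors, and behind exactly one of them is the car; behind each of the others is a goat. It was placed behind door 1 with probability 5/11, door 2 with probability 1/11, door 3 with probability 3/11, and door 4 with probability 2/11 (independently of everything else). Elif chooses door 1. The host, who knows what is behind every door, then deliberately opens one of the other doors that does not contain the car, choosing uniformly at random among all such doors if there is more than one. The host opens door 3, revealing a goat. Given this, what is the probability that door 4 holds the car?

6/19

Apply Bayes' rule, conditioning on where the car actually is.
If it is behind door 1 (prior 5/11): the host has 3 equally likely choices, so probability 1/3; weight (5/11)·(1/3) = 5/33.
If it is behind door 2 (prior 1/11): the host has 2 equally likely choices, so probability 1/2; weight (1/11)·(1/2) = 1/22.
If it is behind door 3 (prior 3/11): the host opened door 3, so this case is ruled out; weight (3/11)·0 = 0.
If it is behind door 4 (prior 2/11): the host has 2 equally likely choices, so probability 1/2; weight (2/11)·(1/2) = 1/11.
The weights sum to 19/66.
So P(the car behind door 4 | the host opened door 3) = (1/11) / (19/66) = 6/19.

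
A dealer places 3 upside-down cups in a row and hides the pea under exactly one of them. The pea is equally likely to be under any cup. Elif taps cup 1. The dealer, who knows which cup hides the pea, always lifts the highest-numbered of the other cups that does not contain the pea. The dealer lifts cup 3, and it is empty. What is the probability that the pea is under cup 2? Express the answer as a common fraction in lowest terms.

1/2

Condition on the true location of the pea.
If it is under either of cups 1 and 2 (prior 1/3 each): cup 3 is the highest-numbered option available, probability 1; weight (1/3)·1 = 1/3 each.
If it is under cup 3 (prior 1/3): the dealer opened cup 3, so this case is ruled out; weight (1/3)·0 = 0.
The weights sum to 2/3.
So P(the pea under cup 2 | the dealer opened cup 3) = (1/3) / (2/3) = 1/2.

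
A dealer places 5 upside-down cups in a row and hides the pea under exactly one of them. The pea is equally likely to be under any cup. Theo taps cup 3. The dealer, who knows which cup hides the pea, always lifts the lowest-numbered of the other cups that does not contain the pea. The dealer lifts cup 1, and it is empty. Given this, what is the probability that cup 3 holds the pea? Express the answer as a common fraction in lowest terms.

1/4

Apply Bayes' rule, conditioning on where the pea actually is.
If it is under cup 1 (prior 1/5): the dealer opened cup 1, so this case is ruled out; weight (1/5)·0 = 0.
If it is under any of cups 2, 3, 4, and 5 (prior 1/5 each): cup 1 is the lowest-numbered option available, probability 1; weight (1/5)·1 = 1/5 each.
The weights sum to 4/5.
So P(the pea under cup 3 | the dealer opened cup 1) = (1/5) / (4/5) = 1/4.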